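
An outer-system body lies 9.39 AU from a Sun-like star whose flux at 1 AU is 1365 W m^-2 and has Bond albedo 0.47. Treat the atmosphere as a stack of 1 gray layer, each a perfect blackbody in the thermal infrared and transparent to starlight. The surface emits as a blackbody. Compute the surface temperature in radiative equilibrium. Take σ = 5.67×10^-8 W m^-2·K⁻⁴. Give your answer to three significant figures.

By the inverse-square law, S = 1365/9.39² = 15.48 W m^-2.
The effective emission temperature is T_e = [S(1−α)/(4σ)]^¼ = 77.55 K.
For an N-layer opaque stack, T_s⁴ = (N+1)T_e⁴, hence T_s = (2)^(1/4)×77.55 K = 92.23 K.

92.2 kelvin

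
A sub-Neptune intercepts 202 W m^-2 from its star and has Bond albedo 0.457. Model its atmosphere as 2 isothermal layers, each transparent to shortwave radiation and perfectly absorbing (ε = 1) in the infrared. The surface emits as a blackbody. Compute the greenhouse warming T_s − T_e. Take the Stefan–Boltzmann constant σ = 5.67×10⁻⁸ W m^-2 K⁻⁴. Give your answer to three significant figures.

OLR = S(1−α)/4 = 27.42 W m^-2; the top layer radiates at T_e = 148.3 K.
T_s = (N+1)^(1/4)·T_e = 195.2 K.
So the greenhouse effect raises the surface by 195.2 − 148.3 = 46.87 K.

46.9 K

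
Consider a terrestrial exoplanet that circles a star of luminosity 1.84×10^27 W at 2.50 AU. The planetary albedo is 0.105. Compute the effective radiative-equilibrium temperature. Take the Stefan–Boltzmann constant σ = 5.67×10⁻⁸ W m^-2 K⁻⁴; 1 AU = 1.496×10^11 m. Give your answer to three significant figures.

d = 2.50 × 1.496×10^11 m = 3.740×10^11 m.
S = L/(4πd²) = 1047 W m^-2.
The planet absorbs (1−α)S over its disc πR² and re-emits over 4πR², so the mean absorbed flux is (1−0.105)·1047/4 = 234.2 W m^-2.
Set σT⁴ = 234.2 → T = (234.2/σ)^(1/4) = 253.5 K.

254 kelvin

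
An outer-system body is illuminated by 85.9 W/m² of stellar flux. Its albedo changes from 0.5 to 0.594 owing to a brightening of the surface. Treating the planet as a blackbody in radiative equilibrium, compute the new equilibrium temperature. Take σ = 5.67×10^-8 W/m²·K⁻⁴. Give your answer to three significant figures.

111 kelvin

T₂ = [S(1−α₂)/(4σ)]^(1/4) = [85.90·0.406/(4σ)]^(1/4) = 111.4 K.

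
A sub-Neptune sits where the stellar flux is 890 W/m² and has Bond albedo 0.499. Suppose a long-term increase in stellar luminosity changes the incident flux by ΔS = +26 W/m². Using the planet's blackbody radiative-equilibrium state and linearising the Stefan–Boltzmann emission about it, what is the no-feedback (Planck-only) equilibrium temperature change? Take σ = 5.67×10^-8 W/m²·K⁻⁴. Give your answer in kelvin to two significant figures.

1.5 K

Reference equilibrium: T_e = [S(1−α)/(4σ)]^(1/4) = 210.6 K.
ΔF = Δ[S(1−α)]/4 = (1−0.499)·+26/4 = 3.256 W/m².
Linearising σT⁴ gives d(σT⁴)/dT = 4σT_e³ = 2.118 W/m² per K.
Hence the no-feedback warming is ΔF/(4σT_e³) = 1.54 K.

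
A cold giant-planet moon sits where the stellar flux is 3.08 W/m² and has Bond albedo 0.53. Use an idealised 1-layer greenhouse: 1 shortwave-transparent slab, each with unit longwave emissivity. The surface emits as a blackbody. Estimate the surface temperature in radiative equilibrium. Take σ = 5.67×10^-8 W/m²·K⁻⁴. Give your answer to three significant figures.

59.8 K

OLR = S(1−α)/4 = 0.3619 W/m²; the top layer radiates at T_e = 50.26 K.
For an N-layer opaque stack, T_s⁴ = (N+1)T_e⁴, hence T_s = (2)^(1/4)×50.26 K = 59.77 K.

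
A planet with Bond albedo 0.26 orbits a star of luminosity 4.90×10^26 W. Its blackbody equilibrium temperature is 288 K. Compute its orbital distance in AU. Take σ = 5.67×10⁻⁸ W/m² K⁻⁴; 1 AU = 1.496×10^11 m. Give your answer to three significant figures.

0.909 AU

The flux needed for this T is 4σT⁴/(1−0.26) = 2109 W/m².
From L = 4πd²S, d = √(4.90×10^26/(4π·2109)) = 1.360×10^11 m = 0.9090 AU.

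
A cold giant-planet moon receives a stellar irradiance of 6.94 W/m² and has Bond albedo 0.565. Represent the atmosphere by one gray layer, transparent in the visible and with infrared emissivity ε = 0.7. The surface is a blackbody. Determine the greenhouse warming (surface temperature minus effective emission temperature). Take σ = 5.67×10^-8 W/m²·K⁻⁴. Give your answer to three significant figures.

At the top of the atmosphere, σT_e⁴ = S(1−α)/4 = 0.7547 W/m², giving T_e = 60.40 K.
The surface balance (absorbed SW + ε·downward IR = σT_s⁴) with T_a⁴ = T_s⁴/2 reduces to T_s = T_e·[2/(2−ε)]^¼ = 67.27 K.
Greenhouse warming: T_s − T_e = 6.868 K.

6.87 kelvin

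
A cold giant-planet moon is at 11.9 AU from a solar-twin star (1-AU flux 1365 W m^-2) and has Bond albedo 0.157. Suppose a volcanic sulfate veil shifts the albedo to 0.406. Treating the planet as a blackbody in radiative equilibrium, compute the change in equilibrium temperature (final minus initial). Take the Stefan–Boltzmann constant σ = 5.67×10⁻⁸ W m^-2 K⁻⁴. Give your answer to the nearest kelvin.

By the inverse-square law, S = 1365/11.9² = 9.639 W m^-2.
With α = 0.157, T₁ = 77.37 K.
With α = 0.406, T₂ = 70.88 K.
Change: 70.88 − 77.37 = -6.483 K.

-6 kelvin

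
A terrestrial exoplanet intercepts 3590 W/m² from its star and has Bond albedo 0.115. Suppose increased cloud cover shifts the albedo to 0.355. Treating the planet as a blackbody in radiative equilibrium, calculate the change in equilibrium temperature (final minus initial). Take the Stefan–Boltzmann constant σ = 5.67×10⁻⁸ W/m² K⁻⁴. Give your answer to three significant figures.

-26.2 K

Before: T₁ = [3590·0.885/(4σ)]^(1/4) = 344.0 K.
With α = 0.355, T₂ = 317.9 K.
ΔT = T₂ − T₁ = -26.16 K.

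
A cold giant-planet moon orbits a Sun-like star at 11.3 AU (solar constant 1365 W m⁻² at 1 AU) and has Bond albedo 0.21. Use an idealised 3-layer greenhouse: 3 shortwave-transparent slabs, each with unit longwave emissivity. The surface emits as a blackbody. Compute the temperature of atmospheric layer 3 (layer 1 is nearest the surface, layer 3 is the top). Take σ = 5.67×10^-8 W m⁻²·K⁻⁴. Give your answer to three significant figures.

By the inverse-square law, S = 1365/11.3² = 10.69 W m⁻².
The effective emission temperature is T_e = [S(1−α)/(4σ)]^¼ = 78.12 K.
The net upward flux σT_e⁴ is constant between every pair of levels, so T_k⁴ = (N+1−k)T_e⁴.
With k = 3: T_3 = (3+1−3)^¼·78.12 K = 78.12 K.

78.1 K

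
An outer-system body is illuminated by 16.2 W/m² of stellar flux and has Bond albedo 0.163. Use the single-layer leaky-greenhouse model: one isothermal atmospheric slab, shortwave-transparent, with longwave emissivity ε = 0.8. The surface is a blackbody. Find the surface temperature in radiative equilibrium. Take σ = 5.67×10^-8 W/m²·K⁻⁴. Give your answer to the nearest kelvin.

100 K

The planet radiates to space at T_e = [S(1−α)/(4σ)]^(1/4) = 87.93 K.
The surface balance (absorbed SW + ε·downward IR = σT_s⁴) with T_a⁴ = T_s⁴/2 reduces to T_s = T_e·[2/(2−ε)]^¼ = 99.91 K.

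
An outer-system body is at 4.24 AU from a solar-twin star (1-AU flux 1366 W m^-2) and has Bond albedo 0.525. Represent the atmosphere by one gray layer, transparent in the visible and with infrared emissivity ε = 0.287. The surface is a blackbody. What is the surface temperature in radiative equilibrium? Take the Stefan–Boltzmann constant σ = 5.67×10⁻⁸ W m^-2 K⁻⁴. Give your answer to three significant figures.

By the inverse-square law, S = 1366/4.24² = 75.98 W m^-2.
At the top of the atmosphere, σT_e⁴ = S(1−α)/4 = 9.023 W m^-2, giving T_e = 112.3 K.
The surface balance (absorbed SW + ε·downward IR = σT_s⁴) with T_a⁴ = T_s⁴/2 reduces to T_s = T_e·[2/(2−ε)]^¼ = 116.8 K.

117 K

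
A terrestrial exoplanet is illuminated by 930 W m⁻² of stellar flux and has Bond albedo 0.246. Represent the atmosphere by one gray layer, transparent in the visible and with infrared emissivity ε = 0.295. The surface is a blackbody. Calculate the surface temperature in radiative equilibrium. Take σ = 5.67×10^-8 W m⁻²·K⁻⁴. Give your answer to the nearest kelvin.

Effective emission temperature (TOA balance): σT_e⁴ = S(1−α)/4 = 175.3 W m⁻² → T_e = 235.8 K.
For a single slab of emissivity ε, T_s⁴ = 2T_e⁴/(2−ε); thus T_s = 235.8·(1.173)^(1/4) = 245.4 K.

245 K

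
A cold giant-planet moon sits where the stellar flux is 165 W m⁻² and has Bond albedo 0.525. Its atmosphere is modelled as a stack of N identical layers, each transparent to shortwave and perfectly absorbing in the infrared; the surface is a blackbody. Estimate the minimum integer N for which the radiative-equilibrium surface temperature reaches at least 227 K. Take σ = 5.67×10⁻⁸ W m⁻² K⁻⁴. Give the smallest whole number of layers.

Top-of-atmosphere balance: σT_e⁴ = S(1−α)/4 = 19.59 W m⁻² → T_e = 136.3 K.
Need (N+1)T_e⁴ ≥ T_s⁴, i.e. N+1 ≥ (227/136.3)⁴ = 7.684.
So N ≥ 6.684; the smallest integer is N = 7.

7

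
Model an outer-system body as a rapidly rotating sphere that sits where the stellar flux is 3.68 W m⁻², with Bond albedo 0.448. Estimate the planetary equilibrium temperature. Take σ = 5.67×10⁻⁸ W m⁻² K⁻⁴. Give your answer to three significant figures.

The planet absorbs (1−α)S over its disc πR² and re-emits over 4πR², so the mean absorbed flux is (1−0.448)·3.680/4 = 0.5078 W m⁻².
In equilibrium σT⁴ equals this, so T = 54.71 K.

54.7 K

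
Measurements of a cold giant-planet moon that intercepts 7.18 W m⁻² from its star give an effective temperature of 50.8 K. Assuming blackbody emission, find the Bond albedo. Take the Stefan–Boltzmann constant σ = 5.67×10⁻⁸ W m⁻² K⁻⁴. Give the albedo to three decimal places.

Energy balance: S(1−α)/4 = σT⁴, so 1−α = 4σT⁴/S.
σT⁴ = 0.3776 W m⁻², so 4σT⁴ = 1.510 W m⁻².
1−α = 1.510/7.180 = 0.2104, so α = 0.7896.

0.790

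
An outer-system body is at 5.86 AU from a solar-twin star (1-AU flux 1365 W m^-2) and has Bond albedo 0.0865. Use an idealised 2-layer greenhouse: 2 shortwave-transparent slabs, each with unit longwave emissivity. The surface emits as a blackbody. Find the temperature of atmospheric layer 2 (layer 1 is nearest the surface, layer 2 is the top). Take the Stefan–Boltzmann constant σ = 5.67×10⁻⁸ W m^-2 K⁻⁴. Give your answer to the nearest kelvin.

Flux at the orbit: S = 1365/(5.86)² = 39.75 W m^-2.
The effective emission temperature is T_e = [S(1−α)/(4σ)]^¼ = 112.5 K.
Each opaque layer satisfies 2T_j⁴ = T_{j−1}⁴ + T_{j+1}⁴, giving T_k⁴ = (N+1−k)T_e⁴.
T_2 = (1)^(1/4)·112.5 = 112.5 K.

112 K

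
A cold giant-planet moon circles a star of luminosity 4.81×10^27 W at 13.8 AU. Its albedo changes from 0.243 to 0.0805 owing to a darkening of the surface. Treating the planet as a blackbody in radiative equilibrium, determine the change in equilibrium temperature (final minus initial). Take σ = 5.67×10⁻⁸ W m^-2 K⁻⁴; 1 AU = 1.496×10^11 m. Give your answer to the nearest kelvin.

d = 13.8 × 1.496×10^11 m = 2.064×10^12 m.
Flux at the orbit: S = L/(4πd²) = 4.81×10^27/(4π·(2.06×10^12)²) = 89.81 W m^-2.
Before: T₁ = [89.81·0.757/(4σ)]^(1/4) = 131.6 K.
Final:   T₂ = [S(1−0.0805)/(4σ)]^(1/4) = 138.1 K.
ΔT = T₂ − T₁ = 6.555 K.

7 K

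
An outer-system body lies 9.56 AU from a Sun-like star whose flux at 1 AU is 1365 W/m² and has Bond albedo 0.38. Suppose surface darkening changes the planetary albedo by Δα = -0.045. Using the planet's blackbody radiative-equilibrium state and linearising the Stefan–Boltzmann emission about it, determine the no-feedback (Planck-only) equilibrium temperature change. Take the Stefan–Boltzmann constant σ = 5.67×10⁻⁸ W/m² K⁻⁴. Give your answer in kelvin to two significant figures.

Irradiance scales as 1/d², so S = 1365 W/m² × (1/9.56)² = 14.94 W/m².
Unperturbed T_e = [14.94·(1−0.38)/(4σ)]^¼ = 79.94 K.
ΔF = −(S/4)Δα = −(14.94/4)×(-0.045) = 0.1680 W/m².
Linearising σT⁴ gives d(σT⁴)/dT = 4σT_e³ = 0.1158 W/m² per K.
ΔT₀ = ΔF/λ_P = 0.1680/0.1158 = 1.45 K.

1.5 K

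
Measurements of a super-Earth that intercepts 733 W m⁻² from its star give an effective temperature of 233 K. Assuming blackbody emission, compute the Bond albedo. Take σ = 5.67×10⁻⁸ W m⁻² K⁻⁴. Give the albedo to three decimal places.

0.088

Rearranging the radiative balance, α = 1 − 4σT⁴/S.
4σT⁴ = 4·5.67×10⁻⁸·(233)⁴ = 668.4 W m⁻².
Hence α = 1 − 668.4/733.0 = 0.0881.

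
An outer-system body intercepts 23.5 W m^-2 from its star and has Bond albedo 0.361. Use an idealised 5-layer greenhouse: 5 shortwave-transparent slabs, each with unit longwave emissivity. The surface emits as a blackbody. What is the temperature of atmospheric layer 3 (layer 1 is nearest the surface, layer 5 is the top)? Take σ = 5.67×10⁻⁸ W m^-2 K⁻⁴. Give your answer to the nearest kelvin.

OLR = S(1−α)/4 = 3.754 W m^-2; the top layer radiates at T_e = 90.21 K.
The net upward flux σT_e⁴ is constant between every pair of levels, so T_k⁴ = (N+1−k)T_e⁴.
T_3 = (3)^(1/4)·90.21 = 118.7 K.

119 K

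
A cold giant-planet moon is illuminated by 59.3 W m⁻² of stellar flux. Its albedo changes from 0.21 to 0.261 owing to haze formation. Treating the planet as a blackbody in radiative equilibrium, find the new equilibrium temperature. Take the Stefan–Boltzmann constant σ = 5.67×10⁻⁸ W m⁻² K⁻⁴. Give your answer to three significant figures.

T₂ = [S(1−α₂)/(4σ)]^(1/4) = [59.30·0.739/(4σ)]^(1/4) = 117.9 K.

118 K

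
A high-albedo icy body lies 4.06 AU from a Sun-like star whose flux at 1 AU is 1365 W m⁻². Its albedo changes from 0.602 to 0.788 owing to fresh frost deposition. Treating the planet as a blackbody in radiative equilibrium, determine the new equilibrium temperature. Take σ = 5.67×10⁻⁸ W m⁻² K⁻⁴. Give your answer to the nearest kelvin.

94 K

Flux at the orbit: S = 1365/(4.06)² = 82.81 W m⁻².
New equilibrium: T₂ = [(1−0.788)·82.81/(4σ)]^(1/4) = 93.80 K.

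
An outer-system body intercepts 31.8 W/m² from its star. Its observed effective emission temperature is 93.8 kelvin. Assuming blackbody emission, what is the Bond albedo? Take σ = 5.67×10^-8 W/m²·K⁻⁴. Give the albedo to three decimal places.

0.448

Rearranging the radiative balance, α = 1 − 4σT⁴/S.
σT⁴ = 4.389 W/m², so 4σT⁴ = 17.56 W/m².
1−α = 17.56/31.80 = 0.5521, so α = 0.4479.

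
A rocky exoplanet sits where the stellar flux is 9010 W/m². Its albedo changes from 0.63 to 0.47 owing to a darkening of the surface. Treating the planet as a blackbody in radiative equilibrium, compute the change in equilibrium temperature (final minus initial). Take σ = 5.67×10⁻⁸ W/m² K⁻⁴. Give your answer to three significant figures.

With α = 0.63, T₁ = 348.2 K.
Final:   T₂ = [S(1−0.47)/(4σ)]^(1/4) = 380.9 K.
Change: 380.9 − 348.2 = 32.73 K.

32.7 K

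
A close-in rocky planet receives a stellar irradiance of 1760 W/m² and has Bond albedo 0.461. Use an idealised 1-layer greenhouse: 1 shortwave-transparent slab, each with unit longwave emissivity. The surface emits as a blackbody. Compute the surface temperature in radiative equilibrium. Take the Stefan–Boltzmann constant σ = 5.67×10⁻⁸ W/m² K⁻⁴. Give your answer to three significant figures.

Top-of-atmosphere balance: σT_e⁴ = S(1−α)/4 = 237.2 W/m² → T_e = 254.3 K.
Layer-by-layer balance gives σT_s⁴ = (N+1)σT_e⁴, so T_s = 2^¼·254.3 = 302.4 K.

302 kelvin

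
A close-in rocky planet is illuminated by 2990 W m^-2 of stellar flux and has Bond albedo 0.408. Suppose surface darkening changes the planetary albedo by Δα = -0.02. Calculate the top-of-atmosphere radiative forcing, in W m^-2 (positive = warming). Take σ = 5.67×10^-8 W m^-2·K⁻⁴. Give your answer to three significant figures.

15.0 W m^-2

The change in absorbed flux is Δ[S(1−α)/4] = −SΔα/4 = 14.95 W m^-2.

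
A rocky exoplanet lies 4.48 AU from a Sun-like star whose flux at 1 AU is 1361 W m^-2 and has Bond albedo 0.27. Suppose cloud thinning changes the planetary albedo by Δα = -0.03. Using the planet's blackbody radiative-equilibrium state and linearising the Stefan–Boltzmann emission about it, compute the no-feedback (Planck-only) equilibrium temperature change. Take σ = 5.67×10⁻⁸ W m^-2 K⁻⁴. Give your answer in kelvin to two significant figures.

1.2 K

Flux at the orbit: S = 1361/(4.48)² = 67.81 W m^-2.
Unperturbed T_e = [67.81·(1−0.27)/(4σ)]^¼ = 121.5 K.
TOA radiative forcing: ΔF = −S·Δα/4 = −67.81·(-0.03)/4 = 0.5086 W m^-2.
The Planck feedback parameter is 4σT_e³ = 0.4073 W m^-2/K.
Hence the no-feedback warming is ΔF/(4σT_e³) = 1.25 K.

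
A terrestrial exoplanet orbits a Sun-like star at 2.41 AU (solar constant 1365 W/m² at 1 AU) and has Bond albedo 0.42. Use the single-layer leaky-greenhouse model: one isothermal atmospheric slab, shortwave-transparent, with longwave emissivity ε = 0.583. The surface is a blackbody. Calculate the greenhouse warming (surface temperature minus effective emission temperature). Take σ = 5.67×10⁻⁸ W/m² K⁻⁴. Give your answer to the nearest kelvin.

By the inverse-square law, S = 1365/2.41² = 235.0 W/m².
The planet radiates to space at T_e = [S(1−α)/(4σ)]^(1/4) = 156.6 K.
Surface balance with a leaky layer gives σT_s⁴ = σT_e⁴·2/(2−ε), so T_s = T_e·[2/(2−0.583)]^(1/4) = 170.7 K.
T_s − T_e = 170.7 − 156.6 = 14.09 K.

14 kelvin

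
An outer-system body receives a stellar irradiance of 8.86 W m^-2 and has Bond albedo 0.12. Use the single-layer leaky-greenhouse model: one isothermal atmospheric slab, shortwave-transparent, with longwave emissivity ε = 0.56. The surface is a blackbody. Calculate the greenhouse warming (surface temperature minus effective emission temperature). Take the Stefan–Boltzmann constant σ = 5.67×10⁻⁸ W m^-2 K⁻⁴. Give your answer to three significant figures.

At the top of the atmosphere, σT_e⁴ = S(1−α)/4 = 1.949 W m^-2, giving T_e = 76.57 K.
Surface balance with a leaky layer gives σT_s⁴ = σT_e⁴·2/(2−ε), so T_s = T_e·[2/(2−0.56)]^(1/4) = 83.13 K.
The atmosphere warms the surface by 6.554 K.

6.55 kelvin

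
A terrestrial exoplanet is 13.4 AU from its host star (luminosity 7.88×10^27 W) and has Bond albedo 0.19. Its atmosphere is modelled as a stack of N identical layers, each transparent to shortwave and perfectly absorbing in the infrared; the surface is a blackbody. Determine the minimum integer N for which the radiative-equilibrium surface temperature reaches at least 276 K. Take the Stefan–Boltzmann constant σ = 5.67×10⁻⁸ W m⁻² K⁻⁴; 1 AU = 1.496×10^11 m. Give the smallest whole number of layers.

10

d = 13.4 × 1.496×10^11 m = 2.005×10^12 m.
Flux at the orbit: S = L/(4πd²) = 7.88×10^27/(4π·(2.00×10^12)²) = 156.0 W m⁻².
Top-of-atmosphere balance: σT_e⁴ = S(1−α)/4 = 31.60 W m⁻² → T_e = 153.6 K.
Need (N+1)T_e⁴ ≥ T_s⁴, i.e. N+1 ≥ (276/153.6)⁴ = 10.412.
Rounding up, N = 10.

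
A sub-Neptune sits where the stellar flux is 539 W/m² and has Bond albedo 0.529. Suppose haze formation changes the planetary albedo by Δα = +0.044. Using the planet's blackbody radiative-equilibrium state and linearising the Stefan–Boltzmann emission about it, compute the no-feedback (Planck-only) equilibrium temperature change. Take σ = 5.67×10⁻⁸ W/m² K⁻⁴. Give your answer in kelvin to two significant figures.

The baseline emission temperature is T_e = 182.9 K.
TOA radiative forcing: ΔF = −S·Δα/4 = −539.0·(+0.044)/4 = -5.929 W/m².
Planck response: λ_P = 4σT_e³ = 4·5.67×10⁻⁸·(182.9)³ = 1.388 W/m²/K.
ΔT₀ = ΔF/λ_P = -5.929/1.388 = -4.27 K.

-4.3 kelvin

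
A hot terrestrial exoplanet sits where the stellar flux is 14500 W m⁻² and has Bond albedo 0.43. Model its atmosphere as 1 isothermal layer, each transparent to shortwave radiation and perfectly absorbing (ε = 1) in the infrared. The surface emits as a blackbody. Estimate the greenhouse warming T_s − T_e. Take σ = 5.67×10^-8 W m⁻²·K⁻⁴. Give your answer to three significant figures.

The effective emission temperature is T_e = [S(1−α)/(4σ)]^¼ = 436.9 K.
Surface: T_s = (2)^¼·T_e = 519.6 K.
So the greenhouse effect raises the surface by 519.6 − 436.9 = 82.67 K.

82.7 kelvin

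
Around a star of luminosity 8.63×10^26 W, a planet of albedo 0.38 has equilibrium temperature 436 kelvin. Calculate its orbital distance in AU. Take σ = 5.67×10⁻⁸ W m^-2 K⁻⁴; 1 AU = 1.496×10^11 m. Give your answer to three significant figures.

0.482 AU

The flux needed for this T is 4σT⁴/(1−0.38) = 13220 W m^-2.
From L = 4πd²S, d = √(8.63×10^26/(4π·13220)) = 7.208×10^10 m = 0.4818 AU.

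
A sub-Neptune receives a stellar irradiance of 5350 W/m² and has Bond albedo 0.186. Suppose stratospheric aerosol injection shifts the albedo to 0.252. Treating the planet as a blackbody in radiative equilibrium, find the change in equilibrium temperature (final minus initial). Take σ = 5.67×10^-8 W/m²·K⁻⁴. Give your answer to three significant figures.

-7.79 K

With α = 0.186, T₁ = 372.2 K.
With α = 0.252, T₂ = 364.5 K.
ΔT = T₂ − T₁ = -7.787 K.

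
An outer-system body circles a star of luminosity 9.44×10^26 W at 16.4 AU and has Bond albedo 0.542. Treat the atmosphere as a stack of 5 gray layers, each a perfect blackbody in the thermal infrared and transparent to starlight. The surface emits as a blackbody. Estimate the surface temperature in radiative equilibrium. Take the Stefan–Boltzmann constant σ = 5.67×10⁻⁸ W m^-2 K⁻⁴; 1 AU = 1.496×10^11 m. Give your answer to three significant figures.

d = 16.4 × 1.496×10^11 m = 2.453×10^12 m.
S = L/(4πd²) = 12.48 W m^-2.
The effective emission temperature is T_e = [S(1−α)/(4σ)]^¼ = 70.85 K.
Layer-by-layer balance gives σT_s⁴ = (N+1)σT_e⁴, so T_s = 6^¼·70.85 = 110.9 K.

111 kelvin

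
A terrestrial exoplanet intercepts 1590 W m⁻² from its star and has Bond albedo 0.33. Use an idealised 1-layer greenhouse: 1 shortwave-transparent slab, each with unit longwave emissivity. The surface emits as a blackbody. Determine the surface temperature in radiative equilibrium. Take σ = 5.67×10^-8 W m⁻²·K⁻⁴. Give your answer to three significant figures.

311 K

OLR = S(1−α)/4 = 266.3 W m⁻²; the top layer radiates at T_e = 261.8 K.
With N = 1 opaque layers, T_s = (N+1)^(1/4)·T_e = 2^(1/4)·261.8 = 311.3 K.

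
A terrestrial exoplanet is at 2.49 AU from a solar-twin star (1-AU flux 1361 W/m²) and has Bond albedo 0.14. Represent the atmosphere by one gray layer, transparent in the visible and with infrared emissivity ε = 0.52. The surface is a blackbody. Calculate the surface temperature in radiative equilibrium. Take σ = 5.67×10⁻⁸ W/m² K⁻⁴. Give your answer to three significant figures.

Flux at the orbit: S = 1361/(2.49)² = 219.5 W/m².
The planet radiates to space at T_e = [S(1−α)/(4σ)]^(1/4) = 169.9 K.
For a single slab of emissivity ε, T_s⁴ = 2T_e⁴/(2−ε); thus T_s = 169.9·(1.351)^(1/4) = 183.1 K.

183 K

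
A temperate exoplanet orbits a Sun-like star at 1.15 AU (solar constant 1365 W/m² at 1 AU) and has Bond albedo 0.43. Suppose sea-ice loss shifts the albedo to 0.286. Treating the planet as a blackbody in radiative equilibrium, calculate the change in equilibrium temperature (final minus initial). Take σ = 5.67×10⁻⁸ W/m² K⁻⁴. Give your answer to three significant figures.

13.1 K

Irradiance scales as 1/d², so S = 1365 W/m² × (1/1.15)² = 1032 W/m².
Initial: T₁ = [S(1−0.43)/(4σ)]^(1/4) = 225.7 K.
Final:   T₂ = [S(1−0.286)/(4σ)]^(1/4) = 238.8 K.
Change: 238.8 − 225.7 = 13.07 K.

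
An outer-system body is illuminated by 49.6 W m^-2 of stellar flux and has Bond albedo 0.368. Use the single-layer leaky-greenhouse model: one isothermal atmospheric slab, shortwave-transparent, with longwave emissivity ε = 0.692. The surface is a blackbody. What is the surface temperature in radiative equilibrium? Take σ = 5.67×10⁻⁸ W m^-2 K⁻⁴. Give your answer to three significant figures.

The planet radiates to space at T_e = [S(1−α)/(4σ)]^(1/4) = 108.4 K.
The surface balance (absorbed SW + ε·downward IR = σT_s⁴) with T_a⁴ = T_s⁴/2 reduces to T_s = T_e·[2/(2−ε)]^¼ = 120.6 K.

121 K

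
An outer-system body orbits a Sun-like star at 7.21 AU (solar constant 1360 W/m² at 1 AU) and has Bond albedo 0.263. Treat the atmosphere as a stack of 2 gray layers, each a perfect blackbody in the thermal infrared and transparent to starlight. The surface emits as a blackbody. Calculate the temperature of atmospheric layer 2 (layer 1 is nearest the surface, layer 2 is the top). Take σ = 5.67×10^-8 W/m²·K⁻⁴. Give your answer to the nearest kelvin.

Flux at the orbit: S = 1360/(7.21)² = 26.16 W/m².
OLR = S(1−α)/4 = 4.820 W/m²; the top layer radiates at T_e = 96.02 K.
The net upward flux σT_e⁴ is constant between every pair of levels, so T_k⁴ = (N+1−k)T_e⁴.
With k = 2: T_2 = (2+1−2)^¼·96.02 K = 96.02 K.

96 K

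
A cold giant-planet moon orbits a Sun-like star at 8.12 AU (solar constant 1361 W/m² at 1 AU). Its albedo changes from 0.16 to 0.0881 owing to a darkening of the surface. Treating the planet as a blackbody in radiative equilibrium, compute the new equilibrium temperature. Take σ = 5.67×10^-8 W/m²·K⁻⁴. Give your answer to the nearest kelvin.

95 K

Flux at the orbit: S = 1361/(8.12)² = 20.64 W/m².
With the new albedo, S(1−α₂)/4 = 4.706 W/m², so T₂ = 95.45 K.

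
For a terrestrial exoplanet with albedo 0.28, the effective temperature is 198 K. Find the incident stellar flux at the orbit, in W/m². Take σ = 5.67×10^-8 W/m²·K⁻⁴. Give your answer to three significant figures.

484 W/m²

Invert the energy balance for S: S = 4σT⁴/(1−α).
σT⁴ = 5.67×10⁻⁸·(198)⁴ = 87.15 W/m².
So S = 4×87.15/(1−0.28) = 484.1 W/m².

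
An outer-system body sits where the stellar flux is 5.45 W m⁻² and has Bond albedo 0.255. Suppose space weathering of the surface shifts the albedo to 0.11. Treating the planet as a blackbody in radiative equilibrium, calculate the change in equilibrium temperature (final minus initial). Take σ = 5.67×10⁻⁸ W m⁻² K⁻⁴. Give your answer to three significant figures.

With α = 0.255, T₁ = 65.05 K.
With α = 0.11, T₂ = 68.00 K.
Change: 68.00 − 65.05 = 2.957 K.

2.96 kelvin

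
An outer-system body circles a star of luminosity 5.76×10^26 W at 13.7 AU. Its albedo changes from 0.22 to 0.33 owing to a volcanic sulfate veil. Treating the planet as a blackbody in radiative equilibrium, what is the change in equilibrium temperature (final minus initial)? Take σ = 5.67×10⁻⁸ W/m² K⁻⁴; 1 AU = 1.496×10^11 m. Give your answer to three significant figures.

-2.92 K

d = 13.7 × 1.496×10^11 m = 2.050×10^12 m.
Flux at the orbit: S = L/(4πd²) = 5.76×10^26/(4π·(2.05×10^12)²) = 10.91 W/m².
With α = 0.22, T₁ = 78.27 K.
With α = 0.33, T₂ = 75.35 K.
ΔT = T₂ − T₁ = -2.919 K.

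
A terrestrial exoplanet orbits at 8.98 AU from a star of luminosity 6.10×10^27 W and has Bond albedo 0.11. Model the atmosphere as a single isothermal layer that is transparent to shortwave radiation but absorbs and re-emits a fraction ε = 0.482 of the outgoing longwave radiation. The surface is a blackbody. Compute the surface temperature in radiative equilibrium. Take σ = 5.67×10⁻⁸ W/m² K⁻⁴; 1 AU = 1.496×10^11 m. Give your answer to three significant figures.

Orbital distance: d = 8.98 AU = 1.343×10^12 m.
S = L/(4πd²) = 269.0 W/m².
The planet radiates to space at T_e = [S(1−α)/(4σ)]^(1/4) = 180.2 K.
The surface balance (absorbed SW + ε·downward IR = σT_s⁴) with T_a⁴ = T_s⁴/2 reduces to T_s = T_e·[2/(2−ε)]^¼ = 193.1 K.

193 K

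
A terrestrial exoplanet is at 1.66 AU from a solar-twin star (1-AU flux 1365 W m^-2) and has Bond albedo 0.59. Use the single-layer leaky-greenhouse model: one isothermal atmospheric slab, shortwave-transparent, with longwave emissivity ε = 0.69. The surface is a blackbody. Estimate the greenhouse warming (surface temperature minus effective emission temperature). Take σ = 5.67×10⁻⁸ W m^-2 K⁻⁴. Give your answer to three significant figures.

By the inverse-square law, S = 1365/1.66² = 495.4 W m^-2.
At the top of the atmosphere, σT_e⁴ = S(1−α)/4 = 50.77 W m^-2, giving T_e = 173.0 K.
Surface balance with a leaky layer gives σT_s⁴ = σT_e⁴·2/(2−ε), so T_s = T_e·[2/(2−0.69)]^(1/4) = 192.3 K.
Greenhouse warming: T_s − T_e = 19.30 K.

19.3 K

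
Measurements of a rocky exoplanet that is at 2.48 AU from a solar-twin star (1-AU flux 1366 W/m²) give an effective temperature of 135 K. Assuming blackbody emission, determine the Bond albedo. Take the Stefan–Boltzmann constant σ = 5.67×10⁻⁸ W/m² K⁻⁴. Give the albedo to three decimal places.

0.661

Flux at the orbit: S = 1366/(2.48)² = 222.1 W/m².
Rearranging the radiative balance, α = 1 − 4σT⁴/S.
4σT⁴ = 4·5.67×10⁻⁸·(135)⁴ = 75.33 W/m².
1−α = 75.33/222.1 = 0.3392, so α = 0.6608.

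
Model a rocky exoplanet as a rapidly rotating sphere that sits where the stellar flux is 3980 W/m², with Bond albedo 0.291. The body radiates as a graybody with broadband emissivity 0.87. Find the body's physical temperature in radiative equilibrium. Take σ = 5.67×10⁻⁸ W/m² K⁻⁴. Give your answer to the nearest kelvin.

Averaging over the sphere, the absorbed flux is S(1−α)/4 = 705.5 W/m².
Equating to εσT⁴ with ε = 0.87: T = (705.5/0.87σ)^(1/4) = 345.8 K.

346 K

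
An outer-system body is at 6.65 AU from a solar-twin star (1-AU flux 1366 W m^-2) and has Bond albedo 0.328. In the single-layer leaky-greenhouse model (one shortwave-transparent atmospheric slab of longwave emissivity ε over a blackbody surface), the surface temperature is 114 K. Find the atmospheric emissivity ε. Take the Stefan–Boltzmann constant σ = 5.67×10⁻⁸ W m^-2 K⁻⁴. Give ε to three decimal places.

Irradiance scales as 1/d², so S = 1366 W m^-2 × (1/6.65)² = 30.89 W m^-2.
Effective temperature: T_e = [S(1−α)/(4σ)]^(1/4) = 97.81 K.
T_s⁴ = T_e⁴·2/(2−ε) → ε = 2 − 2(T_e/T_s)⁴ = 2 − 2·(97.81/114)⁴ = 0.9162.

0.916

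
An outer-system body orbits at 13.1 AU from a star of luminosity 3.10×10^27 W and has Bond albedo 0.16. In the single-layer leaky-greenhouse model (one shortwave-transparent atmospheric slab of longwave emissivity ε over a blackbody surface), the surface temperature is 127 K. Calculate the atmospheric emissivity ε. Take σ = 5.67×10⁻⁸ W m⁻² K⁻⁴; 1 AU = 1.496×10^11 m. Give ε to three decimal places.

0.171

Orbital distance: d = 13.1 AU = 1.960×10^12 m.
Flux at the orbit: S = L/(4πd²) = 3.10×10^27/(4π·(1.96×10^12)²) = 64.23 W m⁻².
Effective temperature: T_e = [S(1−α)/(4σ)]^(1/4) = 124.2 K.
Since (2−ε)/2 = (T_e/T_s)⁴ = 0.9145, ε = 0.1711.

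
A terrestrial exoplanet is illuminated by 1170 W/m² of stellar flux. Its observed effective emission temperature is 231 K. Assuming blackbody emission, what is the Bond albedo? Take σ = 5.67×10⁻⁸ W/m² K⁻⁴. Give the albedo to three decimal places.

0.448

From σT⁴ = S(1−α)/4 we invert for α: 1−α = 4σT⁴/S.
σT⁴ = 161.4 W/m², so 4σT⁴ = 645.8 W/m².
Hence α = 1 − 645.8/1170 = 0.4480.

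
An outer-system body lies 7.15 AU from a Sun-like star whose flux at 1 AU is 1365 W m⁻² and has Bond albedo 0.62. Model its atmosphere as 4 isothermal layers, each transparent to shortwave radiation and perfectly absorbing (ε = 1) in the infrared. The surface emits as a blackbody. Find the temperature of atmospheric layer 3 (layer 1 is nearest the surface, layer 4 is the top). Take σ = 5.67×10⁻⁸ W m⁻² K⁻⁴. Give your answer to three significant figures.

By the inverse-square law, S = 1365/7.15² = 26.70 W m⁻².
Top-of-atmosphere balance: σT_e⁴ = S(1−α)/4 = 2.537 W m⁻² → T_e = 81.78 K.
In the N-layer model, layer k (counted from the surface) has T_k = (N+1−k)^(1/4)·T_e.
T_3 = (2)^(1/4)·81.78 = 97.26 K.

97.3 K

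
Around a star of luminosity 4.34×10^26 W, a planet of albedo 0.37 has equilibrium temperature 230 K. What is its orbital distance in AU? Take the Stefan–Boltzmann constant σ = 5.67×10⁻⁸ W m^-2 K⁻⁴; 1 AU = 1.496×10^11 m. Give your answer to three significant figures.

Energy balance gives S = 4σT⁴/(1−α) = 1007 W m^-2.
S = L/(4πd²) → d = √(L/4πS) = √(4.34×10^26/(4π·1007)) = 1.852×10^11 m = 1.238 AU.

1.24 AU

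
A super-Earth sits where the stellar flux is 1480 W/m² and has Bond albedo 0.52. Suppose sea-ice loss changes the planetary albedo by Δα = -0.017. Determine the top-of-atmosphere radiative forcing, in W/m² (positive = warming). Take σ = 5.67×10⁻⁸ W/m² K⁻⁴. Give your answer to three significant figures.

ΔF = −(S/4)Δα = −(1480/4)×(-0.017) = 6.290 W/m².

6.29 W/m²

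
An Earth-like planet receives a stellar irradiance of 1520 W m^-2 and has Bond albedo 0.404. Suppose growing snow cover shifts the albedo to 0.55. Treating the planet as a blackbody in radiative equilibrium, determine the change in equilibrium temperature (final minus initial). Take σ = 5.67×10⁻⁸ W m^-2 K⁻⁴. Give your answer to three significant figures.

-17.1 K

Initial: T₁ = [S(1−0.404)/(4σ)]^(1/4) = 251.4 K.
With α = 0.55, T₂ = 234.3 K.
Change: 234.3 − 251.4 = -17.05 K.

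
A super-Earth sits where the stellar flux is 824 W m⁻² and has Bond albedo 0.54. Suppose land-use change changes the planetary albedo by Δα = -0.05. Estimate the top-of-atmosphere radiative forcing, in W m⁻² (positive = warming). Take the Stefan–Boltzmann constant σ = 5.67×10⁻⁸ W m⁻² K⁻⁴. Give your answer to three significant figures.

ΔF = −(S/4)Δα = −(824.0/4)×(-0.05) = 10.30 W m⁻².

10.3 W m⁻²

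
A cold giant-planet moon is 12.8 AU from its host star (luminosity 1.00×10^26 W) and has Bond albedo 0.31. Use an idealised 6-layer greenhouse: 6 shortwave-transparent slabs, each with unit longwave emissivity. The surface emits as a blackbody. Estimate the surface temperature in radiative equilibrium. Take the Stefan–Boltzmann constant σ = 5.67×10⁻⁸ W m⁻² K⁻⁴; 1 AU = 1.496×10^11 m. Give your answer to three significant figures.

Orbital distance: d = 12.8 AU = 1.915×10^12 m.
Flux at the orbit: S = L/(4πd²) = 1.00×10^26/(4π·(1.91×10^12)²) = 2.170 W m⁻².
Top-of-atmosphere balance: σT_e⁴ = S(1−α)/4 = 0.3744 W m⁻² → T_e = 50.69 K.
For an N-layer opaque stack, T_s⁴ = (N+1)T_e⁴, hence T_s = (7)^(1/4)×50.69 K = 82.45 K.

82.5 K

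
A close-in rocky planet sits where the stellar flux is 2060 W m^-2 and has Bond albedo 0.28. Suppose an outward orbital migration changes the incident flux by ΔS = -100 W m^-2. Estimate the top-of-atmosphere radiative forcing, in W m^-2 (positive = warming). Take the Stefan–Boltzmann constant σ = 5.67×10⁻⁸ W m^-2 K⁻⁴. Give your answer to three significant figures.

-18.0 W m^-2

TOA radiative forcing: ΔF = (1−α)ΔS/4 = 0.72·(-100)/4 = -18.00 W m^-2.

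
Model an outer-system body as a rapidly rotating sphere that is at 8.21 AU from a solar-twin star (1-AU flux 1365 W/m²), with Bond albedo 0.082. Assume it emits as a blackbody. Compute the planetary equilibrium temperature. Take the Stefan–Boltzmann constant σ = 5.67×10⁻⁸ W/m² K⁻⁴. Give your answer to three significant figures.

95.2 kelvin

Irradiance scales as 1/d², so S = 1365 W/m² × (1/8.21)² = 20.25 W/m².
Absorbed flux (global mean): S(1−α)/4 = 20.25·0.918/4 = 4.648 W/m².
In equilibrium σT⁴ equals this, so T = 95.15 K.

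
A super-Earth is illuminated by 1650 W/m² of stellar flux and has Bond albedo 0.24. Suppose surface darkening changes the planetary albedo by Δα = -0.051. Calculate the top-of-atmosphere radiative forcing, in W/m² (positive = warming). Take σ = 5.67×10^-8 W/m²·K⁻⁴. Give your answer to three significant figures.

21.0 W/m²

ΔF = −(S/4)Δα = −(1650/4)×(-0.051) = 21.04 W/m².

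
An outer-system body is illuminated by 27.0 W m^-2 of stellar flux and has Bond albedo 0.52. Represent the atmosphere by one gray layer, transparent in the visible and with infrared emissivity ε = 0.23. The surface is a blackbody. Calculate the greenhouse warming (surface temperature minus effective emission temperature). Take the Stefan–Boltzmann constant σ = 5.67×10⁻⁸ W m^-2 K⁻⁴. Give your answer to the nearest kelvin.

Effective emission temperature (TOA balance): σT_e⁴ = S(1−α)/4 = 3.240 W m^-2 → T_e = 86.94 K.
The surface balance (absorbed SW + ε·downward IR = σT_s⁴) with T_a⁴ = T_s⁴/2 reduces to T_s = T_e·[2/(2−ε)]^¼ = 89.64 K.
The atmosphere warms the surface by 2.696 K.

3 K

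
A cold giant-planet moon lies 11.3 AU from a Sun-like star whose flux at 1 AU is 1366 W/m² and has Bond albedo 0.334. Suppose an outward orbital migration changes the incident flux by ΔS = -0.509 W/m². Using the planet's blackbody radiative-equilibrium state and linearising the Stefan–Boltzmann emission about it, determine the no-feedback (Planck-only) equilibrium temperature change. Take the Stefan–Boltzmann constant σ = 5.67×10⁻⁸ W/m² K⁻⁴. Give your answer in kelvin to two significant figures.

-0.89 K

By the inverse-square law, S = 1366/11.3² = 10.70 W/m².
The baseline emission temperature is T_e = 74.87 K.
Only a fraction (1−α) is absorbed and it's spread over 4πR², so ΔF = (1−α)ΔS/4 = -0.08475 W/m².
Linearising σT⁴ gives d(σT⁴)/dT = 4σT_e³ = 0.09517 W/m² per K.
Hence the no-feedback warming is ΔF/(4σT_e³) = -0.891 K.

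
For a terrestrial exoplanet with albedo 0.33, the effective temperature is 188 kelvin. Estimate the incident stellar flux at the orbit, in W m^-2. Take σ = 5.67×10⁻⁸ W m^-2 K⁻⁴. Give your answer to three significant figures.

423 W m^-2

From S(1−α)/4 = σT⁴: S = 4σT⁴/(1−α).
σT⁴ = 5.67×10⁻⁸·(188)⁴ = 70.83 W m^-2.
So S = 4×70.83/(1−0.33) = 422.9 W m^-2.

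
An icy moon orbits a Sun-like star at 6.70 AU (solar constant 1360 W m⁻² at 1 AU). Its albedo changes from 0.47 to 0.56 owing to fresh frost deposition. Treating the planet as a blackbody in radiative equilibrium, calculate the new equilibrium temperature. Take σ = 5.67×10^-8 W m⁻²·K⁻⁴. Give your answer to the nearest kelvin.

88 K

By the inverse-square law, S = 1360/6.70² = 30.30 W m⁻².
With the new albedo, S(1−α₂)/4 = 3.333 W m⁻², so T₂ = 87.56 K.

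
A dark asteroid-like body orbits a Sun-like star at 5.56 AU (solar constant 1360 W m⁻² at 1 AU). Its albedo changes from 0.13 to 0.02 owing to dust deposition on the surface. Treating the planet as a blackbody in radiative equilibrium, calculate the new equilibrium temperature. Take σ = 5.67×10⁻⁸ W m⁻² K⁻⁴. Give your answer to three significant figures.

Irradiance scales as 1/d², so S = 1360 W m⁻² × (1/5.56)² = 43.99 W m⁻².
New equilibrium: T₂ = [(1−0.02)·43.99/(4σ)]^(1/4) = 117.4 K.

117 K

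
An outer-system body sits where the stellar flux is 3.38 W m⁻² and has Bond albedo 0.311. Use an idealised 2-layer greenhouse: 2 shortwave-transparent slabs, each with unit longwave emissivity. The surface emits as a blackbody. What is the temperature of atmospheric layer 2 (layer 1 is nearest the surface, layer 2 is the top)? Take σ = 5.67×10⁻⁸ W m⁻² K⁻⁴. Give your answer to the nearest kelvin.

57 K

OLR = S(1−α)/4 = 0.5822 W m⁻²; the top layer radiates at T_e = 56.61 K.
In the N-layer model, layer k (counted from the surface) has T_k = (N+1−k)^(1/4)·T_e.
With k = 2: T_2 = (2+1−2)^¼·56.61 K = 56.61 K.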